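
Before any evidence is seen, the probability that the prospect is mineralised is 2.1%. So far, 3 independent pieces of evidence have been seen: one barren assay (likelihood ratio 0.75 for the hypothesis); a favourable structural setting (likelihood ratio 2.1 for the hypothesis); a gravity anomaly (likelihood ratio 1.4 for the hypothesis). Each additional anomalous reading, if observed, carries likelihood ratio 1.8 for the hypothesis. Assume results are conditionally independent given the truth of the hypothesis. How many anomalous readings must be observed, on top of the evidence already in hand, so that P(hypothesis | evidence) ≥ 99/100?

Prior odds = 0.021/0.979 = 21/979.
Combined Bayes factor of the evidence already in hand = 0.75 × 2.1 × 1.4 = 2.205.
Odds after that evidence = (21/979) × 2.205 = 9261/195800.
Target odds = 0.99/0.01 = 99.
Need 1.8ⁿ ≥ 99 ÷ (9261/195800) = 2153800/1029.
1.8¹³ ≈2082.3 falls short of 2153800/1029 but 1.8¹⁴ ≈3748.13 reaches it, so n = 14.

14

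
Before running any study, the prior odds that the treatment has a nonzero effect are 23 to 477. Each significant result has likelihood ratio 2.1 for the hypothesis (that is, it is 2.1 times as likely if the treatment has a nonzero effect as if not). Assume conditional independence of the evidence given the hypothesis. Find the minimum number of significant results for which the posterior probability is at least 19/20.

9

Prior odds = 23/477.
Likelihood ratio per significant result = 2.1.
Target posterior odds = 0.95/0.05 = 19.
Require 2.1ⁿ ≥ 19 ÷ (23/477) = 9063/23.
2.1⁸ ≈378.229 falls short of 9063/23 but 2.1⁹ ≈794.28 reaches it, so n = 9.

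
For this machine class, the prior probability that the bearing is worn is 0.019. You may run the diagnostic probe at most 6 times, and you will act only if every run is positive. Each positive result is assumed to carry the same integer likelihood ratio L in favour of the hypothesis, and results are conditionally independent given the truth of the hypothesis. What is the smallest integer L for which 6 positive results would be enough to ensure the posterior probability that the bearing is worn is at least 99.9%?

Prior odds = 0.019/0.981 = 19/981.
Target odds = 0.999/0.001 = 999.
Need L⁶ ≥ 999 ÷ (19/981) = 980019/19.
6⁶ = 46656 < 980019/19 ≤ 117649 = 7⁶, so L = 7.

7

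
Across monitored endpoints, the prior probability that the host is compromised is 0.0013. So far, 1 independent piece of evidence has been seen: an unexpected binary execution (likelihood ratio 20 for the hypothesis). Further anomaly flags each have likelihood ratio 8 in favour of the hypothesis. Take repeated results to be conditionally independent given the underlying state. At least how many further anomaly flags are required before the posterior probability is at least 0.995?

Prior odds = 0.0013/0.9987 = 13/9987.
Bayes factor of the evidence already in hand = 20.
Odds after that evidence = (13/9987) × 20 = 260/9987.
Target odds = 0.995/0.005 = 199.
Need 8ⁿ ≥ 199 ÷ (260/9987) = 1987413/260.
8⁴ = 4096 falls short of 1987413/260 but 8⁵ = 32768 reaches it, so n = 5.

5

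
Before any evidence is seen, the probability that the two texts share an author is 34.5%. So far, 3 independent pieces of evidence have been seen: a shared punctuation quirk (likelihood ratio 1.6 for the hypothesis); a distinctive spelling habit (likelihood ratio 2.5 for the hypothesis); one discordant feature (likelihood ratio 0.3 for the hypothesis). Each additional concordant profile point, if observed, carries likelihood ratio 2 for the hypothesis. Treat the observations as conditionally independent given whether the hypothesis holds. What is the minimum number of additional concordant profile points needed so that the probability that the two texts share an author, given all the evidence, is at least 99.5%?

9

Prior odds = 0.345/0.655 = 69/131.
Combined Bayes factor of the evidence already in hand = 1.6 × 2.5 × 0.3 = 1.2.
Odds after that evidence = (69/131) × 1.2 = 414/655.
Target odds = 0.995/0.005 = 199.
Need 2ⁿ ≥ 199 ÷ (414/655) = 130345/414.
2⁸ = 256 falls short of 130345/414 but 2⁹ = 512 reaches it, so n = 9.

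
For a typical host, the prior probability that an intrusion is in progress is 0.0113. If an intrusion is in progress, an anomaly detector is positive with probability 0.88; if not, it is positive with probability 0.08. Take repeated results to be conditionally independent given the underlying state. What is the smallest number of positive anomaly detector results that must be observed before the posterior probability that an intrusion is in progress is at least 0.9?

Prior odds: 0.0113 ÷ 0.9887 = 113/9887.
Likelihood ratio of a positive = 0.88/0.08 = 11.
Target odds: 0.9 ÷ 0.1 = 9.
Need (113/9887) × 11ⁿ ≥ 9, i.e. 11ⁿ ≥ 88983/113.
11² = 121 falls short of 88983/113 but 11³ = 1331 reaches it, so n = 3.

3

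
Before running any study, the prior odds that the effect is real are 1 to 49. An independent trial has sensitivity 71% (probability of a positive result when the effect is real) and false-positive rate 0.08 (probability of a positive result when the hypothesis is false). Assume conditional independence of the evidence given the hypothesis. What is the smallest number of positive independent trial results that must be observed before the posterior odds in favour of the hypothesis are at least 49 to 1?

4

Prior odds = 1/49.
Likelihood ratio of a positive result = 0.71/0.08 = 8.875.
Target odds = 49.
Require 8.875ⁿ ≥ 49 ÷ (1/49) = 2401.
8.875³ = 357911/512 falls short of 2401 but 8.875⁴ = 25411681/4096 reaches it, so n = 4.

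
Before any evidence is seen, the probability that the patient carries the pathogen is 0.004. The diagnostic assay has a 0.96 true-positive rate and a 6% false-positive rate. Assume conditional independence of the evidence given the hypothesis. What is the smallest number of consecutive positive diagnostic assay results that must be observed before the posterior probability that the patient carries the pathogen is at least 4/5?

3

Prior odds = 0.004/0.996 = 1/249.
Likelihood ratio of a positive result = 0.96/0.06 = 16.
Target posterior odds = 0.8/0.2 = 4.
Need (1/249) × 16ⁿ ≥ 4, i.e. 16ⁿ ≥ 996.
16² = 256 falls short of 996 but 16³ = 4096 reaches it, so n = 3.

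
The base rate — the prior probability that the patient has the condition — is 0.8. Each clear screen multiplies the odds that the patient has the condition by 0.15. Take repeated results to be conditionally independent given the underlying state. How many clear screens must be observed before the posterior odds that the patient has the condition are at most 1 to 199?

4

Prior odds: 0.8 ÷ 0.2 = 4.
Likelihood ratio per clear screen = 0.15.
Target odds = 1/199.
Need 4 × 0.15ⁿ ≤ 1/199, i.e. 0.15ⁿ ≤ 1/796.
0.15³ = 0.003375 is still above 1/796 but 0.15⁴ = 81/160000 is at or below it, so n = 4.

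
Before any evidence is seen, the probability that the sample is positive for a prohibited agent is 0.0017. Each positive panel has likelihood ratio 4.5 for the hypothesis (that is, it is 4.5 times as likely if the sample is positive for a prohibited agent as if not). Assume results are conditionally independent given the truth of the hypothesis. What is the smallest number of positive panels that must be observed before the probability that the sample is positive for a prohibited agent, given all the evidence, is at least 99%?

8

Prior odds = 0.0017/0.9983 = 17/9983.
Likelihood ratio per positive panel = 4.5.
Target odds: 0.99 ÷ 0.01 = 99.
Need (17/9983) × 4.5ⁿ ≥ 99, i.e. 4.5ⁿ ≥ 988317/17.
4.5⁷ = 4782969/128 falls short of 988317/17 but 4.5⁸ = 43046721/256 reaches it, so n = 8.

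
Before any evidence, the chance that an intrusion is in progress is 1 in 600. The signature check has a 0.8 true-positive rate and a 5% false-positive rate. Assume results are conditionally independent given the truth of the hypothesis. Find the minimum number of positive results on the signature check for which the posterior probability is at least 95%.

4

Prior odds: (1/600) ÷ (599/600) = 1/599.
Likelihood ratio of a positive result = 0.8/0.05 = 16.
Target posterior odds = 0.95/0.05 = 19.
Need (1/599) × 16ⁿ ≥ 19, i.e. 16ⁿ ≥ 11381.
16³ = 4096 falls short of 11381 but 16⁴ = 65536 reaches it, so n = 4.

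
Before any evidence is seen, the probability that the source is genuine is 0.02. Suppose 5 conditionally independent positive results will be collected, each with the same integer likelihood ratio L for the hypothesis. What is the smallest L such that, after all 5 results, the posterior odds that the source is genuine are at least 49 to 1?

5

Prior odds = 0.02/0.98 = 1/49.
Target odds = 49.
Need L⁵ ≥ 49 ÷ (1/49) = 2401.
4⁵ = 1024 < 2401 ≤ 3125 = 5⁵, so L = 5.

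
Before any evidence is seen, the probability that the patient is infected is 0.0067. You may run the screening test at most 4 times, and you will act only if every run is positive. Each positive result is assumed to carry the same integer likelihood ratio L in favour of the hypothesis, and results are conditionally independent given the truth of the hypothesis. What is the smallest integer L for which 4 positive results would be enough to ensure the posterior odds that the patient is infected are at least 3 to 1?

5

Prior odds = 0.0067/0.9933 = 67/9933.
Target odds = 3.
Need L⁴ ≥ 3 ÷ (67/9933) = 29799/67.
4⁴ = 256 < 29799/67 ≤ 625 = 5⁴, so L = 5.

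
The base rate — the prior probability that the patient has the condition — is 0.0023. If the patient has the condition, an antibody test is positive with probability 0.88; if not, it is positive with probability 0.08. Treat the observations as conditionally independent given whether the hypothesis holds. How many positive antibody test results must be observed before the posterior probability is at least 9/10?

Prior odds = 0.0023/0.9977 = 23/9977.
Likelihood ratio of a positive = 0.88/0.08 = 11.
Target odds: 0.9 ÷ 0.1 = 9.
Require 11ⁿ ≥ 9 ÷ (23/9977) = 89793/23.
11³ = 1331 falls short of 89793/23 but 11⁴ = 14641 reaches it, so n = 4.

4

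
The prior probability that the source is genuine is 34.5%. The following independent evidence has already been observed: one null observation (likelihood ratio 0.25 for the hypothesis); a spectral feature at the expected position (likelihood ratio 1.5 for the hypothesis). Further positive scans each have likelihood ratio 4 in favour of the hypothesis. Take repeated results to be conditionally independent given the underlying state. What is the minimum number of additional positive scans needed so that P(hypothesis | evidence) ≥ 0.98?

Prior odds = 0.345/0.655 = 69/131.
Combined Bayes factor of the evidence already in hand = 0.25 × 1.5 = 0.375.
Odds after that evidence = (69/131) × 0.375 = 207/1048.
Target odds = 0.98/0.02 = 49.
Need 4ⁿ ≥ 49 ÷ (207/1048) = 51352/207.
4³ = 64 falls short of 51352/207 but 4⁴ = 256 reaches it, so n = 4.

4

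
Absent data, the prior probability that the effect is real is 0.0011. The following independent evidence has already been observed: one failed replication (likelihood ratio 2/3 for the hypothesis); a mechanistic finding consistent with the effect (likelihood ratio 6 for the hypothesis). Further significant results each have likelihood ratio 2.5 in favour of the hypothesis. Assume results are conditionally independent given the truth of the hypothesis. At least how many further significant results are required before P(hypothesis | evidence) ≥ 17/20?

Prior odds = 0.0011/0.9989 = 11/9989.
Combined Bayes factor of the evidence already in hand = (2/3) × 6 = 4.
Odds after that evidence = (11/9989) × 4 = 44/9989.
Target odds = 0.85/0.15 = 17/3.
Need 2.5ⁿ ≥ 17/3 ÷ (44/9989) = 169813/132.
2.5⁷ = 610.3515625 falls short of 169813/132 but 2.5⁸ = 390625/256 reaches it, so n = 8.

8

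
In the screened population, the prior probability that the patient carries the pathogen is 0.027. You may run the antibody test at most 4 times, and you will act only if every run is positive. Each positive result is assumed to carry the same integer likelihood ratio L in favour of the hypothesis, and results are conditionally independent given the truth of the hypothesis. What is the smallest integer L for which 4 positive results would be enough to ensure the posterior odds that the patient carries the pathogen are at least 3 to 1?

4

Prior odds = 0.027/0.973 = 27/973.
Target odds = 3.
Need L⁴ ≥ 3 ÷ (27/973) = 973/9.
3⁴ = 81 < 973/9 ≤ 256 = 4⁴, so L = 4.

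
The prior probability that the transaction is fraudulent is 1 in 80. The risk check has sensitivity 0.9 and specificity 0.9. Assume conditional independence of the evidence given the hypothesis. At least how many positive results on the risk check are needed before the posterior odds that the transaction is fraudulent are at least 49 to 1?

4

Prior odds = 0.0125/0.9875 = 1/79.
False-positive rate = 1 − 0.9 = 0.1; likelihood ratio of a positive = 0.9/0.1 = 9.
Target odds = 49.
Require 9ⁿ ≥ 49 ÷ (1/79) = 3871.
9³ = 729 falls short of 3871 but 9⁴ = 6561 reaches it, so n = 4.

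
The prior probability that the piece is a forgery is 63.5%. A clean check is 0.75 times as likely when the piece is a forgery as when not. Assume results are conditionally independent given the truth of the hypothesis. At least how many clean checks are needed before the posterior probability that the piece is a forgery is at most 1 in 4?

Prior odds: 0.635 ÷ 0.365 = 127/73.
Likelihood ratio per clean check = 0.75.
Target posterior odds = 0.25/0.75 = 1/3.
Need (127/73) × 0.75ⁿ ≤ 1/3, i.e. 0.75ⁿ ≤ 73/381.
0.75⁵ = 243/1024 is still above 73/381 but 0.75⁶ = 729/4096 is at or below it, so n = 6.

6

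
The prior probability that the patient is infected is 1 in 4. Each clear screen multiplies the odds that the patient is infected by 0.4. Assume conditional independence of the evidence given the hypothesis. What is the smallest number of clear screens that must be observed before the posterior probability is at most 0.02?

Prior odds = 0.25/0.75 = 1/3.
Likelihood ratio per clear screen = 0.4.
Target odds: 0.02 ÷ 0.98 = 1/49.
Need (1/3) × 0.4ⁿ ≤ 1/49, i.e. 0.4ⁿ ≤ 3/49.
0.4³ = 0.064 is still above 3/49 but 0.4⁴ = 0.0256 is at or below it, so n = 4.

4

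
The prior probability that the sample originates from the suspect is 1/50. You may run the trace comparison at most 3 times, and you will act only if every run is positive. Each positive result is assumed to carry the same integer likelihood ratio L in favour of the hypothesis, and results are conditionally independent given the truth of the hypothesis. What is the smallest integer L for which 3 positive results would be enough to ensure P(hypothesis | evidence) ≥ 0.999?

37

Prior odds = 0.02/0.98 = 1/49.
Target odds = 0.999/0.001 = 999.
Need L³ ≥ 999 ÷ (1/49) = 48951.
36³ = 46656 < 48951 ≤ 50653 = 37³, so L = 37.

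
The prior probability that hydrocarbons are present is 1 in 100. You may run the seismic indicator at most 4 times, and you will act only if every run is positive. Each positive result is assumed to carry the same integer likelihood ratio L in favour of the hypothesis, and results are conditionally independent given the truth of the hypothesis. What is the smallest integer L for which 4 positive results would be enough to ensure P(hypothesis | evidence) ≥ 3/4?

5

Prior odds = 0.01/0.99 = 1/99.
Target odds = 0.75/0.25 = 3.
Need L⁴ ≥ 3 ÷ (1/99) = 297.
4⁴ = 256 < 297 ≤ 625 = 5⁴, so L = 5.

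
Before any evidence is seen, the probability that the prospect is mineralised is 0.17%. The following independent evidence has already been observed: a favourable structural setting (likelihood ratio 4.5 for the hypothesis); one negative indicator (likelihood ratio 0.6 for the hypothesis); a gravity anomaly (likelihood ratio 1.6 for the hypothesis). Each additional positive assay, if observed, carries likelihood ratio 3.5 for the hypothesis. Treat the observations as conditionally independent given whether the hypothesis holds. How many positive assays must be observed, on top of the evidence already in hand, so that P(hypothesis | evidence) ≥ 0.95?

Prior odds = 0.0017/0.9983 = 17/9983.
Combined Bayes factor of the evidence already in hand = 4.5 × 0.6 × 1.6 = 4.32.
Odds after that evidence = (17/9983) × 4.32 = 1836/249575.
Target odds = 0.95/0.05 = 19.
Need 3.5ⁿ ≥ 19 ÷ (1836/249575) = 4741925/1836.
3.5⁶ = 1838.265625 falls short of 4741925/1836 but 3.5⁷ = 823543/128 reaches it, so n = 7.

7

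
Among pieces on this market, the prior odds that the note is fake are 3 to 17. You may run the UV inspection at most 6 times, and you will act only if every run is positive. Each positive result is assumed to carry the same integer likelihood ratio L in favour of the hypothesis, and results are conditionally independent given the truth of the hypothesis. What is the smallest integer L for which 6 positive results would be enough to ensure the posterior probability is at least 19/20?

Prior odds = 3/17.
Target odds = 0.95/0.05 = 19.
Need L⁶ ≥ 19 ÷ (3/17) = 323/3.
2⁶ = 64 < 323/3 ≤ 729 = 3⁶, so L = 3.

3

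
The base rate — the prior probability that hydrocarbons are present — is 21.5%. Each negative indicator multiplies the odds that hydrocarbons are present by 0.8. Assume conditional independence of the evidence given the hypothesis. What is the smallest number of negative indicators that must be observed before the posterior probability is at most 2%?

12

Prior odds: 0.215 ÷ 0.785 = 43/157.
Likelihood ratio per negative indicator = 0.8.
Target posterior odds = 0.02/0.98 = 1/49.
Require 0.8ⁿ ≤ 1/49 ÷ (43/157) = 157/2107.
0.8¹¹ = 4194304/48828125 is still above 157/2107 but 0.8¹² = 16777216/244140625 is at or below it, so n = 12.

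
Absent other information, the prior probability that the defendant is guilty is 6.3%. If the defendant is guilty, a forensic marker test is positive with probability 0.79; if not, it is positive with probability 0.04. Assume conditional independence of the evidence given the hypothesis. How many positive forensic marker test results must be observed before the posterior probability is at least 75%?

Prior odds = 0.063/0.937 = 63/937.
Likelihood ratio of a positive = 0.79/0.04 = 19.75.
Target odds: 0.75 ÷ 0.25 = 3.
Need (63/937) × 19.75ⁿ ≥ 3, i.e. 19.75ⁿ ≥ 937/21.
19.75¹ = 19.75 falls short of 937/21 but 19.75² = 390.0625 reaches it, so n = 2.

2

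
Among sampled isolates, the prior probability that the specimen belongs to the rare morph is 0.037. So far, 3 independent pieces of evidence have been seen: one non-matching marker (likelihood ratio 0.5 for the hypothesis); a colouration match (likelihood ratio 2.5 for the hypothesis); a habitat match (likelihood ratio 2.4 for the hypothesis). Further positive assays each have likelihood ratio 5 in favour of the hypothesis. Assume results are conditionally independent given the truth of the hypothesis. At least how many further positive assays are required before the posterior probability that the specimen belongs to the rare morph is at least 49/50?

4

Prior odds = 0.037/0.963 = 37/963.
Combined Bayes factor of the evidence already in hand = 0.5 × 2.5 × 2.4 = 3.
Odds after that evidence = (37/963) × 3 = 37/321.
Target odds = 0.98/0.02 = 49.
Need 5ⁿ ≥ 49 ÷ (37/321) = 15729/37.
5³ = 125 falls short of 15729/37 but 5⁴ = 625 reaches it, so n = 4.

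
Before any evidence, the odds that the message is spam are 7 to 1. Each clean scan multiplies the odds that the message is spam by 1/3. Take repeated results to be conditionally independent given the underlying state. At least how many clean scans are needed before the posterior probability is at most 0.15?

Prior odds = 7.
Likelihood ratio per clean scan = 1/3.
Target posterior odds = 0.15/0.85 = 3/17.
Require (1/3)ⁿ ≤ 3/17 ÷ 7 = 3/119.
(1/3)³ = 1/27 is still above 3/119 but (1/3)⁴ = 1/81 is at or below it, so n = 4.

4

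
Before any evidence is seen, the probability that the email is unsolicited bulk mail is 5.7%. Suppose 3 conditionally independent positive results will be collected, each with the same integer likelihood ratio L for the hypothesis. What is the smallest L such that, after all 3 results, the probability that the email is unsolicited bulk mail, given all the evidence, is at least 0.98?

10

Prior odds = 0.057/0.943 = 57/943.
Target odds = 0.98/0.02 = 49.
Need L³ ≥ 49 ÷ (57/943) = 46207/57.
9³ = 729 < 46207/57 ≤ 1000 = 10³, so L = 10.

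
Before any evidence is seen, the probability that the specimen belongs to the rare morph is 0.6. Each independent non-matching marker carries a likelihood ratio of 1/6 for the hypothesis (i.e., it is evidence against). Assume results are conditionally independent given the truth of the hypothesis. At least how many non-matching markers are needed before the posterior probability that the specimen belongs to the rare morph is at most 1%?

Prior odds: 0.6 ÷ 0.4 = 1.5.
Likelihood ratio per non-matching marker = 1/6.
Target posterior odds = 0.01/0.99 = 1/99.
Need 1.5 × (1/6)ⁿ ≤ 1/99, i.e. (1/6)ⁿ ≤ 2/297.
(1/6)² = 1/36 is still above 2/297 but (1/6)³ = 1/216 is at or below it, so n = 3.

3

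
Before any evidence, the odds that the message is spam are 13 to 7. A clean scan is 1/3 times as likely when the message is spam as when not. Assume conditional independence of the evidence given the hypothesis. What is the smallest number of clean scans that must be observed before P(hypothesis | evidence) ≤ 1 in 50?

Prior odds = 13/7.
Likelihood ratio per clean scan = 1/3.
Target odds: 0.02 ÷ 0.98 = 1/49.
Need (13/7) × (1/3)ⁿ ≤ 1/49, i.e. (1/3)ⁿ ≤ 1/91.
(1/3)⁴ = 1/81 is still above 1/91 but (1/3)⁵ = 1/243 is at or below it, so n = 5.

5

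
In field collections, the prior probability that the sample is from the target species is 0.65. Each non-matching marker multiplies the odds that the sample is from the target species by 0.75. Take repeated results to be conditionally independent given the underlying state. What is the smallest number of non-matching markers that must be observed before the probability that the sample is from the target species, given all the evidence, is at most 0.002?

Prior odds = 0.65/0.35 = 13/7.
Likelihood ratio per non-matching marker = 0.75.
Target posterior odds = 0.002/0.998 = 1/499.
Require 0.75ⁿ ≤ 1/499 ÷ (13/7) = 7/6487.
0.75²³ ≈0.00133786 is still above 7/6487 but 0.75²⁴ ≈0.00100339 is at or below it, so n = 24.

24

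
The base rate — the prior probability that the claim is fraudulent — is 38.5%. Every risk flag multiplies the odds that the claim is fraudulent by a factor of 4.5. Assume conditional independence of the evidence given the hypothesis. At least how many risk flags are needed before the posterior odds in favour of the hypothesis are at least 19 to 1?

3

Prior odds: 0.385 ÷ 0.615 = 77/123.
Likelihood ratio per risk flag = 4.5.
Target odds = 19.
Need (77/123) × 4.5ⁿ ≥ 19, i.e. 4.5ⁿ ≥ 2337/77.
4.5² = 20.25 falls short of 2337/77 but 4.5³ = 91.125 reaches it, so n = 3.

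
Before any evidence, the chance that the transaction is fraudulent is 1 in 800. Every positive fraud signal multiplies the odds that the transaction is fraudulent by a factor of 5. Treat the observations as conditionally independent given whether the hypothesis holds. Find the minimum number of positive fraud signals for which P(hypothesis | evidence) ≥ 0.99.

Prior odds = 0.00125/0.99875 = 1/799.
Likelihood ratio per positive fraud signal = 5.
Target posterior odds = 0.99/0.01 = 99.
Require 5ⁿ ≥ 99 ÷ (1/799) = 79101.
5⁷ = 78125 falls short of 79101 but 5⁸ = 390625 reaches it, so n = 8.

8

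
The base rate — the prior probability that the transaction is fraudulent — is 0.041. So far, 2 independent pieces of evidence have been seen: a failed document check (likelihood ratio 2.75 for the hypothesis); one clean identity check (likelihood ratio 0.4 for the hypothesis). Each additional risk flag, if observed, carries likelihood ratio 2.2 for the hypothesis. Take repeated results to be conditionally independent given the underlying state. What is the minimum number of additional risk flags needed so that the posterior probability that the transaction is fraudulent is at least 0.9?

7

Prior odds = 0.041/0.959 = 41/959.
Combined Bayes factor of the evidence already in hand = 2.75 × 0.4 = 1.1.
Odds after that evidence = (41/959) × 1.1 = 451/9590.
Target odds = 0.9/0.1 = 9.
Need 2.2ⁿ ≥ 9 ÷ (451/9590) = 86310/451.
2.2⁶ = 1771561/15625 falls short of 86310/451 but 2.2⁷ = 19487171/78125 reaches it, so n = 7.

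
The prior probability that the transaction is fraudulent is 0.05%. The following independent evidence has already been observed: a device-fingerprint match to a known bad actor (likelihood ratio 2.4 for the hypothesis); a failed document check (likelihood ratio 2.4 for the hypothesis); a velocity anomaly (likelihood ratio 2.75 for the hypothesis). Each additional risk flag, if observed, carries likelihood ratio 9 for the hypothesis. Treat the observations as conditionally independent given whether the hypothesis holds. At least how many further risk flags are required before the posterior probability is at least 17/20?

3

Prior odds = 0.0005/0.9995 = 1/1999.
Combined Bayes factor of the evidence already in hand = 2.4 × 2.4 × 2.75 = 15.84.
Odds after that evidence = (1/1999) × 15.84 = 396/49975.
Target odds = 0.85/0.15 = 17/3.
Need 9ⁿ ≥ 17/3 ÷ (396/49975) = 849575/1188.
9² = 81 falls short of 849575/1188 but 9³ = 729 reaches it, so n = 3.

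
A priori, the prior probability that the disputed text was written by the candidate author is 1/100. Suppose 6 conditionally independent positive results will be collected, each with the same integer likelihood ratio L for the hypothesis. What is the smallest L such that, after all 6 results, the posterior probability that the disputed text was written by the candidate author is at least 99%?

Prior odds = 0.01/0.99 = 1/99.
Target odds = 0.99/0.01 = 99.
Need L⁶ ≥ 99 ÷ (1/99) = 9801.
4⁶ = 4096 < 9801 ≤ 15625 = 5⁶, so L = 5.

5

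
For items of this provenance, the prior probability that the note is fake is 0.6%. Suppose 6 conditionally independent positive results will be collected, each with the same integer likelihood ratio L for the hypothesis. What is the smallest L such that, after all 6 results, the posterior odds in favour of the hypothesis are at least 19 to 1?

4

Prior odds = 0.006/0.994 = 3/497.
Target odds = 19.
Need L⁶ ≥ 19 ÷ (3/497) = 9443/3.
3⁶ = 729 < 9443/3 ≤ 4096 = 4⁶, so L = 4.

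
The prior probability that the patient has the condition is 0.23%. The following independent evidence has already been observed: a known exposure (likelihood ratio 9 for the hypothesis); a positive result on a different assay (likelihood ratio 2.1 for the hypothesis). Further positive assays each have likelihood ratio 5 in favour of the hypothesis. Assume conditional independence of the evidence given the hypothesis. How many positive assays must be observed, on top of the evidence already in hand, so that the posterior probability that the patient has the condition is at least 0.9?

4

Prior odds = 0.0023/0.9977 = 23/9977.
Combined Bayes factor of the evidence already in hand = 9 × 2.1 = 18.9.
Odds after that evidence = (23/9977) × 18.9 = 4347/99770.
Target odds = 0.9/0.1 = 9.
Need 5ⁿ ≥ 9 ÷ (4347/99770) = 99770/483.
5³ = 125 falls short of 99770/483 but 5⁴ = 625 reaches it, so n = 4.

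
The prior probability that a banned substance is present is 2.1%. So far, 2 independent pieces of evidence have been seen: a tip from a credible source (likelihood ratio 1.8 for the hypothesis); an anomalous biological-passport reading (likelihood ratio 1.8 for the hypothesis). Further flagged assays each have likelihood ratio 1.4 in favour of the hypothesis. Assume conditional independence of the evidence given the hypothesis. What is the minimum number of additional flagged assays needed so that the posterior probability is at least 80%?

13

Prior odds = 0.021/0.979 = 21/979.
Combined Bayes factor of the evidence already in hand = 1.8 × 1.8 = 3.24.
Odds after that evidence = (21/979) × 3.24 = 1701/24475.
Target odds = 0.8/0.2 = 4.
Need 1.4ⁿ ≥ 4 ÷ (1701/24475) = 97900/1701.
1.4¹² ≈56.6939 falls short of 97900/1701 but 1.4¹³ ≈79.3715 reaches it, so n = 13.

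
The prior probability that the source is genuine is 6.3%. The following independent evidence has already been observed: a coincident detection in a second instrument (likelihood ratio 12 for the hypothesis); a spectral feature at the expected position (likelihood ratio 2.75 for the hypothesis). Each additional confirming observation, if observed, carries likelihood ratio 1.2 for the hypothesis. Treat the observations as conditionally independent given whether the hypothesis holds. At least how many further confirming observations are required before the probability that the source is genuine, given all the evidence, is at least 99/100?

21

Prior odds = 0.063/0.937 = 63/937.
Combined Bayes factor of the evidence already in hand = 12 × 2.75 = 33.
Odds after that evidence = (63/937) × 33 = 2079/937.
Target odds = 0.99/0.01 = 99.
Need 1.2ⁿ ≥ 99 ÷ (2079/937) = 937/21.
1.2²⁰ ≈38.3376 falls short of 937/21 but 1.2²¹ ≈46.0051 reaches it, so n = 21.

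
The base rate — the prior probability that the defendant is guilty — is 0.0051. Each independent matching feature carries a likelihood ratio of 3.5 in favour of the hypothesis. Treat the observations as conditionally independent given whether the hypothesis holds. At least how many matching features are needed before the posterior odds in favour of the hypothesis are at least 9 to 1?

Prior odds: 0.0051 ÷ 0.9949 = 51/9949.
Likelihood ratio per matching feature = 3.5.
Target odds = 9.
Need (51/9949) × 3.5ⁿ ≥ 9, i.e. 3.5ⁿ ≥ 29847/17.
3.5⁵ = 525.21875 falls short of 29847/17 but 3.5⁶ = 1838.265625 reaches it, so n = 6.

6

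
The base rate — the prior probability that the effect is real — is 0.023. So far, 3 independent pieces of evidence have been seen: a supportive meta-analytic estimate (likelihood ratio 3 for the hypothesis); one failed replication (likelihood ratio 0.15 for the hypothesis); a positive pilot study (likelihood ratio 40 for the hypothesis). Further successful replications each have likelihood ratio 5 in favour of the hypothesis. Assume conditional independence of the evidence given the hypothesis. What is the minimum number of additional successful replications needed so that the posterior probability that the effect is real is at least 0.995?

4

Prior odds = 0.023/0.977 = 23/977.
Combined Bayes factor of the evidence already in hand = 3 × 0.15 × 40 = 18.
Odds after that evidence = (23/977) × 18 = 414/977.
Target odds = 0.995/0.005 = 199.
Need 5ⁿ ≥ 199 ÷ (414/977) = 194423/414.
5³ = 125 falls short of 194423/414 but 5⁴ = 625 reaches it, so n = 4.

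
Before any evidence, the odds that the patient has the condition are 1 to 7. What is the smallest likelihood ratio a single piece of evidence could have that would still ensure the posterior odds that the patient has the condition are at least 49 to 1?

Prior odds = 1/7.
Target odds = 49.
Required Bayes factor = 49 ÷ (1/7) = 343.

343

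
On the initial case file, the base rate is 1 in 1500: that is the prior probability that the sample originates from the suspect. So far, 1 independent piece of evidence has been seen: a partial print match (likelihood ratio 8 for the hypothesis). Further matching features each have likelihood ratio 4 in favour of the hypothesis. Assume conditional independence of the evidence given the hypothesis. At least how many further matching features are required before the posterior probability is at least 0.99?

Prior odds = (1/1500)/(1499/1500) = 1/1499.
Bayes factor of the evidence already in hand = 8.
Odds after that evidence = (1/1499) × 8 = 8/1499.
Target odds = 0.99/0.01 = 99.
Need 4ⁿ ≥ 99 ÷ (8/1499) = 18550.125.
4⁷ = 16384 falls short of 18550.125 but 4⁸ = 65536 reaches it, so n = 8.

8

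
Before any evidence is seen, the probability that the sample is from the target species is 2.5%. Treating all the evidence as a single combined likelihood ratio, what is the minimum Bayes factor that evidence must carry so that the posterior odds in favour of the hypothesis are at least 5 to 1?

195

Prior odds = 0.025/0.975 = 1/39.
Target odds = 5.
Required Bayes factor = 5 ÷ (1/39) = 195.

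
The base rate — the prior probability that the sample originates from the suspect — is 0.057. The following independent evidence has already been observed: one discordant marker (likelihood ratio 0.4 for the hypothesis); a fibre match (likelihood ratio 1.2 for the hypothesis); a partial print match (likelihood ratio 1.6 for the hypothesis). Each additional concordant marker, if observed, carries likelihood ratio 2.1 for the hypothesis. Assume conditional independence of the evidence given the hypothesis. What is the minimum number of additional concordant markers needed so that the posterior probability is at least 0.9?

Prior odds = 0.057/0.943 = 57/943.
Combined Bayes factor of the evidence already in hand = 0.4 × 1.2 × 1.6 = 0.768.
Odds after that evidence = (57/943) × 0.768 = 5472/117875.
Target odds = 0.9/0.1 = 9.
Need 2.1ⁿ ≥ 9 ÷ (5472/117875) = 117875/608.
2.1⁷ ≈180.109 falls short of 117875/608 but 2.1⁸ ≈378.229 reaches it, so n = 8.

8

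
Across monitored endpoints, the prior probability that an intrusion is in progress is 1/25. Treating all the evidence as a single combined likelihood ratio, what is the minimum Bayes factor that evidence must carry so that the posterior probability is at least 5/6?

120

Prior odds = 0.04/0.96 = 1/24.
Target odds = (5/6)/(1/6) = 5.
Required Bayes factor = 5 ÷ (1/24) = 120.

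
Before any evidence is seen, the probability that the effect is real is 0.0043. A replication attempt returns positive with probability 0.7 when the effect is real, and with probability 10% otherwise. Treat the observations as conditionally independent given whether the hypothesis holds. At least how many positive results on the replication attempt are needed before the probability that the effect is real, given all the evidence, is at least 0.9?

Prior odds = 0.0043/0.9957 = 43/9957.
Likelihood ratio of a positive result = 0.7/0.1 = 7.
Target odds: 0.9 ÷ 0.1 = 9.
Require 7ⁿ ≥ 9 ÷ (43/9957) = 89613/43.
7³ = 343 falls short of 89613/43 but 7⁴ = 2401 reaches it, so n = 4.

4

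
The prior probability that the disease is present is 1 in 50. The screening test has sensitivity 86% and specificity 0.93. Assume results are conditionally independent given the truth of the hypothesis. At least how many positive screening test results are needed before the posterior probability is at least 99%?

Prior odds: 0.02 ÷ 0.98 = 1/49.
False-positive rate = 1 − 0.93 = 0.07; likelihood ratio of a positive = 0.86/0.07 = 86/7.
Target odds: 0.99 ÷ 0.01 = 99.
Require (86/7)ⁿ ≥ 99 ÷ (1/49) = 4851.
(86/7)³ = 636056/343 falls short of 4851 but (86/7)⁴ = 54700816/2401 reaches it, so n = 4.

4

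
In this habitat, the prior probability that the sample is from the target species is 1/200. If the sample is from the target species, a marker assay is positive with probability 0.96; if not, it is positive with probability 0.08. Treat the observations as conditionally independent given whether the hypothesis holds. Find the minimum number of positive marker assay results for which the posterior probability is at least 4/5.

3

Prior odds = 0.005/0.995 = 1/199.
Likelihood ratio of a positive = 0.96/0.08 = 12.
Target posterior odds = 0.8/0.2 = 4.
Require 12ⁿ ≥ 4 ÷ (1/199) = 796.
12² = 144 falls short of 796 but 12³ = 1728 reaches it, so n = 3.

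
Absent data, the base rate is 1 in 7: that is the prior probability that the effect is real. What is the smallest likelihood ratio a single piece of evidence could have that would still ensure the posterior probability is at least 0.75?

Prior odds = (1/7)/(6/7) = 1/6.
Target odds = 0.75/0.25 = 3.
Required Bayes factor = 3 ÷ (1/6) = 18.

18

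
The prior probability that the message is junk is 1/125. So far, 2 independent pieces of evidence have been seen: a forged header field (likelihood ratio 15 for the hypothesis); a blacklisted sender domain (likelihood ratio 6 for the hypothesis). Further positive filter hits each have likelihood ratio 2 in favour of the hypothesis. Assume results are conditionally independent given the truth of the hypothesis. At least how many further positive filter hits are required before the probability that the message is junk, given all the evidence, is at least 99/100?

8

Prior odds = 0.008/0.992 = 1/124.
Combined Bayes factor of the evidence already in hand = 15 × 6 = 90.
Odds after that evidence = (1/124) × 90 = 45/62.
Target odds = 0.99/0.01 = 99.
Need 2ⁿ ≥ 99 ÷ (45/62) = 136.4.
2⁷ = 128 falls short of 136.4 but 2⁸ = 256 reaches it, so n = 8.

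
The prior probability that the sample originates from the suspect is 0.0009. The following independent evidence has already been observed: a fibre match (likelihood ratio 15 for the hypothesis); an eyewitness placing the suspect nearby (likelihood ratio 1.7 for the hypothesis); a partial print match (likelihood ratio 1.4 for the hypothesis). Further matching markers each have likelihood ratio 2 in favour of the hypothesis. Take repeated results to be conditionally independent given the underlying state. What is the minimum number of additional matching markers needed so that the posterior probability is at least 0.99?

12

Prior odds = 0.0009/0.9991 = 9/9991.
Combined Bayes factor of the evidence already in hand = 15 × 1.7 × 1.4 = 35.7.
Odds after that evidence = (9/9991) × 35.7 = 3213/99910.
Target odds = 0.99/0.01 = 99.
Need 2ⁿ ≥ 99 ÷ (3213/99910) = 1099010/357.
2¹¹ = 2048 falls short of 1099010/357 but 2¹² = 4096 reaches it, so n = 12.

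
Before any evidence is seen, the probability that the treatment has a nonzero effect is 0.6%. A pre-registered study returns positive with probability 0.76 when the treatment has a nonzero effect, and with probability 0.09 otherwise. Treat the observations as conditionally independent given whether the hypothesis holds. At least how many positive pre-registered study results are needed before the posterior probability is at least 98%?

Prior odds: 0.006 ÷ 0.994 = 3/497.
Likelihood ratio of a positive result = 0.76/0.09 = 76/9.
Target posterior odds = 0.98/0.02 = 49.
Need (3/497) × (76/9)ⁿ ≥ 49, i.e. (76/9)ⁿ ≥ 24353/3.
(76/9)⁴ = 33362176/6561 falls short of 24353/3 but (76/9)⁵ ≈42939.3 reaches it, so n = 5.

5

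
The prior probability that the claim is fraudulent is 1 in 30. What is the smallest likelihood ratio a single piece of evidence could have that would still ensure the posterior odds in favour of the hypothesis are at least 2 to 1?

58

Prior odds = (1/30)/(29/30) = 1/29.
Target odds = 2.
Required Bayes factor = 2 ÷ (1/29) = 58.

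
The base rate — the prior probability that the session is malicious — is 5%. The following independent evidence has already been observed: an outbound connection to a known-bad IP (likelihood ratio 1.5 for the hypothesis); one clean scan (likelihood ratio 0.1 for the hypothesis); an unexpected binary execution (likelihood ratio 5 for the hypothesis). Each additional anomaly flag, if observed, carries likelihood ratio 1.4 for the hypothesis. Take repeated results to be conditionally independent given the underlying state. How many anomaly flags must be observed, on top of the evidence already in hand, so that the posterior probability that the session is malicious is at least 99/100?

Prior odds = 0.05/0.95 = 1/19.
Combined Bayes factor of the evidence already in hand = 1.5 × 0.1 × 5 = 0.75.
Odds after that evidence = (1/19) × 0.75 = 3/76.
Target odds = 0.99/0.01 = 99.
Need 1.4ⁿ ≥ 99 ÷ (3/76) = 2508.
1.4²³ ≈2295.86 falls short of 2508 but 1.4²⁴ ≈3214.2 reaches it, so n = 24.

24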